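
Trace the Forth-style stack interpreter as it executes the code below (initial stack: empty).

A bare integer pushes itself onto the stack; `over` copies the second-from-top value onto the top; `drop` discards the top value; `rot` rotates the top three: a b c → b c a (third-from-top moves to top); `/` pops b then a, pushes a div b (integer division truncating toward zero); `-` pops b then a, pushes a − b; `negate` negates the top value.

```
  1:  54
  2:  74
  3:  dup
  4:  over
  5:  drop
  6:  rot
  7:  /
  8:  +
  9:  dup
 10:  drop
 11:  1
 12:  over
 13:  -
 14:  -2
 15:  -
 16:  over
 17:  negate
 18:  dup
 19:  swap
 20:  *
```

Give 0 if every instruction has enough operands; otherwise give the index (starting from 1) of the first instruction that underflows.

0

54      [54]
74      [54, 74]
dup     [54, 74, 74]
over    [54, 74, 74, 74]
drop    [54, 74, 74]
rot     [74, 74, 54]
/       [74, 1]
+       [75]
dup     [75, 75]
drop    [75]
1       [75, 1]
over    [75, 1, 75]
-       [75, -74]
-2      [75, -74, -2]
-       [75, -72]
over    [75, -72, 75]
negate  [75, -72, -75]
dup     [75, -72, -75, -75]
swap    [75, -72, -75, -75]
*       [75, -72, 5625]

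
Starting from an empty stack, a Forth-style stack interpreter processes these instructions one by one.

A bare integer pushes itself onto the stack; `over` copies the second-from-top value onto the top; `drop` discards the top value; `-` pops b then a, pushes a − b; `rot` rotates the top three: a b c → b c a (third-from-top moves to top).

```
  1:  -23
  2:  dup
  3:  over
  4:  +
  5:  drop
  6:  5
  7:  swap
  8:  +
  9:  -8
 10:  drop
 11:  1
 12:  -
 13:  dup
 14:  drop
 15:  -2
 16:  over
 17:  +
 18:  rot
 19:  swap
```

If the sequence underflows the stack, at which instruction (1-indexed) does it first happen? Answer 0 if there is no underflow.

18

-23  -> [-23]
dup  -> [-23, -23]
over -> [-23, -23, -23]
+    -> [-23, -46]
drop -> [-23]
5    -> [-23, 5]
swap -> [5, -23]
+    -> [-18]
-8   -> [-18, -8]
drop -> [-18]
1    -> [-18, 1]
-    -> [-19]
dup  -> [-19, -19]
drop -> [-19]
-2   -> [-19, -2]
over -> [-19, -2, -19]
+    -> [-19, -21]
rot  — needs 3 operands, stack has 2 → underflow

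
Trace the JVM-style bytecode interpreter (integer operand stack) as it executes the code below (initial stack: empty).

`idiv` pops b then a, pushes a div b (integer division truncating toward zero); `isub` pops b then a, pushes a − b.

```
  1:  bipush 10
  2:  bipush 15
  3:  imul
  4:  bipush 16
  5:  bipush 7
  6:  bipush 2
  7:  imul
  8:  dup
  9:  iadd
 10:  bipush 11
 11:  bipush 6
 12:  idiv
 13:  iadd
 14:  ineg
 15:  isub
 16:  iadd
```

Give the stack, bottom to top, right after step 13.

bipush 10 : 10
bipush 15 : 10 15
imul      : 150
bipush 16 : 150 16
bipush 7  : 150 16 7
bipush 2  : 150 16 7 2
imul      : 150 16 14
dup       : 150 16 14 14
iadd      : 150 16 28
bipush 11 : 150 16 28 11
bipush 6  : 150 16 28 11 6
idiv      : 150 16 28 1
iadd      : 150 16 29

[150, 16, 29]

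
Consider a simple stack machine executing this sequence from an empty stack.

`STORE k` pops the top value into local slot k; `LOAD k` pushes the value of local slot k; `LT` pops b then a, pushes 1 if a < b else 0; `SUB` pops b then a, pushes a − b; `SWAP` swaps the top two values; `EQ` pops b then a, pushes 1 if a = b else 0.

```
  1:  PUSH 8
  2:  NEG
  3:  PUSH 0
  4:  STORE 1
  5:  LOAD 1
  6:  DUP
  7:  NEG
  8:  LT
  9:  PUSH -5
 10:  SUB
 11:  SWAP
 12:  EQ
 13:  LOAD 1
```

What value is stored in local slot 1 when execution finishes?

0

PUSH 8  → 8
NEG     → -8
PUSH 0  → -8 0
STORE 1 → -8
LOAD 1  → -8 0
DUP     → -8 0 0
NEG     → -8 0 0
LT      → -8 0
PUSH -5 → -8 0 -5
SUB     → -8 5
SWAP    → 5 -8
EQ      → 0
LOAD 1  → 0 0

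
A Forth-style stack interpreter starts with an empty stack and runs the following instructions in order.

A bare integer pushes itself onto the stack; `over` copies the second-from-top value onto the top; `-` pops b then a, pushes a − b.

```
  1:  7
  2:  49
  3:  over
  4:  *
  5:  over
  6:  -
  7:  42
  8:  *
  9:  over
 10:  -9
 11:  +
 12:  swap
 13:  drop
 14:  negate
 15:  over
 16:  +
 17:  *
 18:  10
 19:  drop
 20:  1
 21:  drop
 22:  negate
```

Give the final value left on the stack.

7       [7]
49      [7, 49]
over    [7, 49, 7]
*       [7, 343]
over    [7, 343, 7]
-       [7, 336]
42      [7, 336, 42]
*       [7, 14112]
over    [7, 14112, 7]
-9      [7, 14112, 7, -9]
+       [7, 14112, -2]
swap    [7, -2, 14112]
drop    [7, -2]
negate  [7, 2]
over    [7, 2, 7]
+       [7, 9]
*       [63]
10      [63, 10]
drop    [63]
1       [63, 1]
drop    [63]
negate  [-63]

-63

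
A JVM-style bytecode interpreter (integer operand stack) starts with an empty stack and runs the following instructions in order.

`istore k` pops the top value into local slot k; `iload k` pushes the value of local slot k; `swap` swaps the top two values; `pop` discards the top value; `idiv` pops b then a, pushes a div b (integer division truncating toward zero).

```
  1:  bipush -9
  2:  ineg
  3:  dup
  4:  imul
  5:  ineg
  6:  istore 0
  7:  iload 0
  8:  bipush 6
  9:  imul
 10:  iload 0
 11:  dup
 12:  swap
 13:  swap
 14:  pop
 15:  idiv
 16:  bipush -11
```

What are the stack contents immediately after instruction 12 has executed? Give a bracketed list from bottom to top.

bipush -9 : [-9]
ineg      : [9]
dup       : [9, 9]
imul      : [81]
ineg      : [-81]
istore 0  : []
iload 0   : [-81]
bipush 6  : [-81, 6]
imul      : [-486]
iload 0   : [-486, -81]
dup       : [-486, -81, -81]
swap      : [-486, -81, -81]

[-486, -81, -81]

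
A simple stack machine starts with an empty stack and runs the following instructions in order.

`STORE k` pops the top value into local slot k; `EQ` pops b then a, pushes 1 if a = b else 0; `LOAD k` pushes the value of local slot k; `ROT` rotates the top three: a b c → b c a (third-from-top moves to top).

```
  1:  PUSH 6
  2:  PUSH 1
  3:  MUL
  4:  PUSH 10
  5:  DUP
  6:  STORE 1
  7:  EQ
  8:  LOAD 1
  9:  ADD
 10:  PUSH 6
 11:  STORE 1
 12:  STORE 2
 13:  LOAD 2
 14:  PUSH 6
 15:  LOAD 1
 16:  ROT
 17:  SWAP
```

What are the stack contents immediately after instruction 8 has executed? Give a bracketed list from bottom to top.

[0, 10]

PUSH 6  → 6
PUSH 1  → 6 1
MUL     → 6
PUSH 10 → 6 10
DUP     → 6 10 10
STORE 1 → 6 10
EQ      → 0
LOAD 1  → 0 10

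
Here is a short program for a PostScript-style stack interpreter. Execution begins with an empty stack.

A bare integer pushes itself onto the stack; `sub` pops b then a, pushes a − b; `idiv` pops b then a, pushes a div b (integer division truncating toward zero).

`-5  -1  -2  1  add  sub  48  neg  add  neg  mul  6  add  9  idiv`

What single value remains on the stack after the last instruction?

-5   → [-5]
-1   → [-5, -1]
-2   → [-5, -1, -2]
1    → [-5, -1, -2, 1]
add  → [-5, -1, -1]
sub  → [-5, 0]
48   → [-5, 0, 48]
neg  → [-5, 0, -48]
add  → [-5, -48]
neg  → [-5, 48]
mul  → [-240]
6    → [-240, 6]
add  → [-234]
9    → [-234, 9]
idiv → [-26]

-26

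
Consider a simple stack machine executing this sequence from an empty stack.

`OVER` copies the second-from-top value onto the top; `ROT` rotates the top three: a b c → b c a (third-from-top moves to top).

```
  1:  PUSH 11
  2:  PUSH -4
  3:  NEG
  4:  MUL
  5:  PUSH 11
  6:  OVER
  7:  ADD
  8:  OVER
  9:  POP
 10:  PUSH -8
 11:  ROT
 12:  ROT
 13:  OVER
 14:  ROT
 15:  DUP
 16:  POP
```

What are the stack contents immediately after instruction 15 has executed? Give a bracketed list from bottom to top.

[-8, 55, 44, 44, 44]

PUSH 11 : [11]
PUSH -4 : [11, -4]
NEG     : [11, 4]
MUL     : [44]
PUSH 11 : [44, 11]
OVER    : [44, 11, 44]
ADD     : [44, 55]
OVER    : [44, 55, 44]
POP     : [44, 55]
PUSH -8 : [44, 55, -8]
ROT     : [55, -8, 44]
ROT     : [-8, 44, 55]
OVER    : [-8, 44, 55, 44]
ROT     : [-8, 55, 44, 44]
DUP     : [-8, 55, 44, 44, 44]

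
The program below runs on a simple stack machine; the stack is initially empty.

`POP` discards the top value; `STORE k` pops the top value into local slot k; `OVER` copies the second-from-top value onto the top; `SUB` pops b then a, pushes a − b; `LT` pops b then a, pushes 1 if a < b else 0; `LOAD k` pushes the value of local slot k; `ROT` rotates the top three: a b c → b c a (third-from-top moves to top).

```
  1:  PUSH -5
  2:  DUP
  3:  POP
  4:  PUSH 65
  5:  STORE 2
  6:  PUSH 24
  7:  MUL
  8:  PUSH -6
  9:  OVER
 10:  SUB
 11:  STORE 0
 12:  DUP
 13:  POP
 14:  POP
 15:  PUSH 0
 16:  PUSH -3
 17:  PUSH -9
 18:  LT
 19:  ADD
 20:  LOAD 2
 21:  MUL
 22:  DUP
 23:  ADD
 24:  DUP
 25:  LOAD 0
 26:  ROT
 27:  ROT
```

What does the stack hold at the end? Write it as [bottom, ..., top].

PUSH -5 : [-5]
DUP     : [-5, -5]
POP     : [-5]
PUSH 65 : [-5, 65]
STORE 2 : [-5]
PUSH 24 : [-5, 24]
MUL     : [-120]
PUSH -6 : [-120, -6]
OVER    : [-120, -6, -120]
SUB     : [-120, 114]
STORE 0 : [-120]
DUP     : [-120, -120]
POP     : [-120]
POP     : []
PUSH 0  : [0]
PUSH -3 : [0, -3]
PUSH -9 : [0, -3, -9]
LT      : [0, 0]
ADD     : [0]
LOAD 2  : [0, 65]
MUL     : [0]
DUP     : [0, 0]
ADD     : [0]
DUP     : [0, 0]
LOAD 0  : [0, 0, 114]
ROT     : [0, 114, 0]
ROT     : [114, 0, 0]

[114, 0, 0]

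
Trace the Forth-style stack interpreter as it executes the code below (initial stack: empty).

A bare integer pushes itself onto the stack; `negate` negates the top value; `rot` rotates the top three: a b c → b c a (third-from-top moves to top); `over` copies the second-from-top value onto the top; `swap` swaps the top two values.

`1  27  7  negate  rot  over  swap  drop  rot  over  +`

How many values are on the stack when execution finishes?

3

1      → 1
27     → 1 27
7      → 1 27 7
negate → 1 27 -7
rot    → 27 -7 1
over   → 27 -7 1 -7
swap   → 27 -7 -7 1
drop   → 27 -7 -7
rot    → -7 -7 27
over   → -7 -7 27 -7
+      → -7 -7 20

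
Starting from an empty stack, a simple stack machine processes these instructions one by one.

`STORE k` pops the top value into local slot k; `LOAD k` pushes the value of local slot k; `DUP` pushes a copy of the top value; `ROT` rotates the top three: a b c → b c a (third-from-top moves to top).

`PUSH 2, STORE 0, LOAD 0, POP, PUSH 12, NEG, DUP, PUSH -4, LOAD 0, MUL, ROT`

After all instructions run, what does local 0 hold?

PUSH 2  -> [2]
STORE 0 -> []
LOAD 0  -> [2]
POP     -> []
PUSH 12 -> [12]
NEG     -> [-12]
DUP     -> [-12, -12]
PUSH -4 -> [-12, -12, -4]
LOAD 0  -> [-12, -12, -4, 2]
MUL     -> [-12, -12, -8]
ROT     -> [-12, -8, -12]

2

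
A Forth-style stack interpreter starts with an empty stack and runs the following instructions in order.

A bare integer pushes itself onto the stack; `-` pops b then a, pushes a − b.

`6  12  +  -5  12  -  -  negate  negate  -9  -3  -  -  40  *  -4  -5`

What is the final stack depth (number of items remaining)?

3

6       6
12      6 12
+       18
-5      18 -5
12      18 -5 12
-       18 -17
-       35
negate  -35
negate  35
-9      35 -9
-3      35 -9 -3
-       35 -6
-       41
40      41 40
*       1640
-4      1640 -4
-5      1640 -4 -5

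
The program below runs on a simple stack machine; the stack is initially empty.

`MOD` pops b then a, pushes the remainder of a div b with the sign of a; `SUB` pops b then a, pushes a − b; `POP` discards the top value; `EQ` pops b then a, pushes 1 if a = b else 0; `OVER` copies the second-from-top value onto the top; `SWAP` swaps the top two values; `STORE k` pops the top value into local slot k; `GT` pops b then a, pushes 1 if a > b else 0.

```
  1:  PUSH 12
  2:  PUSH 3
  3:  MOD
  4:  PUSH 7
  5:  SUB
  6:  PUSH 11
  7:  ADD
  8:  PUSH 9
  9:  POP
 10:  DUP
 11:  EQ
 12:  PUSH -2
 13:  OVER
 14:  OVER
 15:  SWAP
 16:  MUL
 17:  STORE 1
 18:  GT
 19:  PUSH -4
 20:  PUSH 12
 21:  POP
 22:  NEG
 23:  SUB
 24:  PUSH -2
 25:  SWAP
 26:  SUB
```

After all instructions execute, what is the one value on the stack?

1

PUSH 12  12
PUSH 3   12 3
MOD      0
PUSH 7   0 7
SUB      -7
PUSH 11  -7 11
ADD      4
PUSH 9   4 9
POP      4
DUP      4 4
EQ       1
PUSH -2  1 -2
OVER     1 -2 1
OVER     1 -2 1 -2
SWAP     1 -2 -2 1
MUL      1 -2 -2
STORE 1  1 -2
GT       1
PUSH -4  1 -4
PUSH 12  1 -4 12
POP      1 -4
NEG      1 4
SUB      -3
PUSH -2  -3 -2
SWAP     -2 -3
SUB      1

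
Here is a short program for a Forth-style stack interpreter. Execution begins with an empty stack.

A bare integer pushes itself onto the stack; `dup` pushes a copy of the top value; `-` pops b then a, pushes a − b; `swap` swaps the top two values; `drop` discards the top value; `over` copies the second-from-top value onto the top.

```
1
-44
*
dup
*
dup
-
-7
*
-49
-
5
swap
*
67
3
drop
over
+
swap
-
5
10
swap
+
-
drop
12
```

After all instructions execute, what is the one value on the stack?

1    : [1]
-44  : [1, -44]
*    : [-44]
dup  : [-44, -44]
*    : [1936]
dup  : [1936, 1936]
-    : [0]
-7   : [0, -7]
*    : [0]
-49  : [0, -49]
-    : [49]
5    : [49, 5]
swap : [5, 49]
*    : [245]
67   : [245, 67]
3    : [245, 67, 3]
drop : [245, 67]
over : [245, 67, 245]
+    : [245, 312]
swap : [312, 245]
-    : [67]
5    : [67, 5]
10   : [67, 5, 10]
swap : [67, 10, 5]
+    : [67, 15]
-    : [52]
drop : []
12   : [12]

12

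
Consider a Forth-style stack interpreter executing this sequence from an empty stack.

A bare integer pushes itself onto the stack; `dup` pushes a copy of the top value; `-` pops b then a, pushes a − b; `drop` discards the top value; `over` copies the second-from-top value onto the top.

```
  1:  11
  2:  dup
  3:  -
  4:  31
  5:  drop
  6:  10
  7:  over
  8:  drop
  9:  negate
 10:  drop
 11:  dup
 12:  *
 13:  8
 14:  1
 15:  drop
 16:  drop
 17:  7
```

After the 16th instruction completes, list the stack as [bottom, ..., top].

[0]

11     -> [11]
dup    -> [11, 11]
-      -> [0]
31     -> [0, 31]
drop   -> [0]
10     -> [0, 10]
over   -> [0, 10, 0]
drop   -> [0, 10]
negate -> [0, -10]
drop   -> [0]
dup    -> [0, 0]
*      -> [0]
8      -> [0, 8]
1      -> [0, 8, 1]
drop   -> [0, 8]
drop   -> [0]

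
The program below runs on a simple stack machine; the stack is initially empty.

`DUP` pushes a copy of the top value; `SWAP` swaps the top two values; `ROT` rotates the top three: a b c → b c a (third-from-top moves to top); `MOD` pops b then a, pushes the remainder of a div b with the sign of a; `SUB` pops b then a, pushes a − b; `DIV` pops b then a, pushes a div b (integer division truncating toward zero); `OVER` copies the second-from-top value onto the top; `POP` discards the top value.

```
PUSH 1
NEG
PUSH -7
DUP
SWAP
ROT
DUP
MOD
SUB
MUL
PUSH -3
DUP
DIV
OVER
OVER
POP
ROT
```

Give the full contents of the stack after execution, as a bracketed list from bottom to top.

PUSH 1  → 1
NEG     → -1
PUSH -7 → -1 -7
DUP     → -1 -7 -7
SWAP    → -1 -7 -7
ROT     → -7 -7 -1
DUP     → -7 -7 -1 -1
MOD     → -7 -7 0
SUB     → -7 -7
MUL     → 49
PUSH -3 → 49 -3
DUP     → 49 -3 -3
DIV     → 49 1
OVER    → 49 1 49
OVER    → 49 1 49 1
POP     → 49 1 49
ROT     → 1 49 49

[1, 49, 49]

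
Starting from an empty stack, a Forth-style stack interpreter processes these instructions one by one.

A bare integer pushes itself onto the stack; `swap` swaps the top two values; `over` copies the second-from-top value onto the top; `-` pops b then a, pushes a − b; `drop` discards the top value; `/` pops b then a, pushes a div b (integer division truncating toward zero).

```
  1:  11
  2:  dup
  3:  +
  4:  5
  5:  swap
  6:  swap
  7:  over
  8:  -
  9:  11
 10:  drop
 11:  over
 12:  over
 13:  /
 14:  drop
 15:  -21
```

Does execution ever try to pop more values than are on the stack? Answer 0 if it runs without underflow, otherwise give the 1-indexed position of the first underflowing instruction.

0

11    11
dup   11 11
+     22
5     22 5
swap  5 22
swap  22 5
over  22 5 22
-     22 -17
11    22 -17 11
drop  22 -17
over  22 -17 22
over  22 -17 22 -17
/     22 -17 -1
drop  22 -17
-21   22 -17 -21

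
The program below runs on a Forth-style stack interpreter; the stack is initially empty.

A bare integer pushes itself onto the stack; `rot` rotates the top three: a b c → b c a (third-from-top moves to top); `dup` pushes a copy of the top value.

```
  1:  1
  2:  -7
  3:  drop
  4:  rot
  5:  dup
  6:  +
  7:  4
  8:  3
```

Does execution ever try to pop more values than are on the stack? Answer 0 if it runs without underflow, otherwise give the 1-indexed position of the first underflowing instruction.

1    : 1
-7   : 1 -7
drop : 1
rot  — needs 3 operands, stack has 1 → underflow

4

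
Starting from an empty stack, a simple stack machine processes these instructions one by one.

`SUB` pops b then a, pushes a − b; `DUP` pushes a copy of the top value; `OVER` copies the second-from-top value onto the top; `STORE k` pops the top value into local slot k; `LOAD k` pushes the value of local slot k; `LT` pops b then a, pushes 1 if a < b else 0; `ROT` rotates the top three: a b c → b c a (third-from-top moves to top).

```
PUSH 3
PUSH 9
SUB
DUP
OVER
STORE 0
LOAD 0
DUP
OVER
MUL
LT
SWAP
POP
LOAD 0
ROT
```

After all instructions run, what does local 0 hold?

PUSH 3   3
PUSH 9   3 9
SUB      -6
DUP      -6 -6
OVER     -6 -6 -6
STORE 0  -6 -6
LOAD 0   -6 -6 -6
DUP      -6 -6 -6 -6
OVER     -6 -6 -6 -6 -6
MUL      -6 -6 -6 36
LT       -6 -6 1
SWAP     -6 1 -6
POP      -6 1
LOAD 0   -6 1 -6
ROT      1 -6 -6

-6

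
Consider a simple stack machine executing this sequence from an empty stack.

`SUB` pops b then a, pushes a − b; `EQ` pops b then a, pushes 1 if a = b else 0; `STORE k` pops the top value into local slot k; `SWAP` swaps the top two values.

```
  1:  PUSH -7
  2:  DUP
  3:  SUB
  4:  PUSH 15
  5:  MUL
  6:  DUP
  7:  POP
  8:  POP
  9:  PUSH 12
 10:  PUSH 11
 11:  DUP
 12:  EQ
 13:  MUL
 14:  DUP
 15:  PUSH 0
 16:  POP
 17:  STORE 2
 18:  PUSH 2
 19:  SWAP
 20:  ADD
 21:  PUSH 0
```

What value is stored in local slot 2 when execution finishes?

PUSH -7 : [-7]
DUP     : [-7, -7]
SUB     : [0]
PUSH 15 : [0, 15]
MUL     : [0]
DUP     : [0, 0]
POP     : [0]
POP     : []
PUSH 12 : [12]
PUSH 11 : [12, 11]
DUP     : [12, 11, 11]
EQ      : [12, 1]
MUL     : [12]
DUP     : [12, 12]
PUSH 0  : [12, 12, 0]
POP     : [12, 12]
STORE 2 : [12]
PUSH 2  : [12, 2]
SWAP    : [2, 12]
ADD     : [14]
PUSH 0  : [14, 0]

12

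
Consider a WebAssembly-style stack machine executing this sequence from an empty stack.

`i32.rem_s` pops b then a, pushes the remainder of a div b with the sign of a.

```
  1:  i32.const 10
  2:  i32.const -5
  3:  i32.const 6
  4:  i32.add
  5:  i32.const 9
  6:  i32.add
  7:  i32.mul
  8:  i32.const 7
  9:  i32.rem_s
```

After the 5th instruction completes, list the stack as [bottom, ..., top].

[10, 1, 9]

i32.const 10 → 10
i32.const -5 → 10 -5
i32.const 6  → 10 -5 6
i32.add      → 10 1
i32.const 9  → 10 1 9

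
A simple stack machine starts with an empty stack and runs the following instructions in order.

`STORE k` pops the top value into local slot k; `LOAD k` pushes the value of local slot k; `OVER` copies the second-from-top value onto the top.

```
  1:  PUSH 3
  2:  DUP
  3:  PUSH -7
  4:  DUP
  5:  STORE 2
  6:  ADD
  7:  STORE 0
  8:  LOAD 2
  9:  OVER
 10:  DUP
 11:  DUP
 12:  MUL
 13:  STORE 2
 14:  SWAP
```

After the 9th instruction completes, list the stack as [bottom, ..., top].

PUSH 3  → 3
DUP     → 3 3
PUSH -7 → 3 3 -7
DUP     → 3 3 -7 -7
STORE 2 → 3 3 -7
ADD     → 3 -4
STORE 0 → 3
LOAD 2  → 3 -7
OVER    → 3 -7 3

[3, -7, 3]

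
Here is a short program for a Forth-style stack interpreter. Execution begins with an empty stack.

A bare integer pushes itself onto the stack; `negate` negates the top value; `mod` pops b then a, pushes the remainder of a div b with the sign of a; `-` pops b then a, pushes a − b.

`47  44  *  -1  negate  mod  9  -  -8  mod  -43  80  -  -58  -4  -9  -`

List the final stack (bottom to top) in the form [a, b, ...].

47     → 47
44     → 47 44
*      → 2068
-1     → 2068 -1
negate → 2068 1
mod    → 0
9      → 0 9
-      → -9
-8     → -9 -8
mod    → -1
-43    → -1 -43
80     → -1 -43 80
-      → -1 -123
-58    → -1 -123 -58
-4     → -1 -123 -58 -4
-9     → -1 -123 -58 -4 -9
-      → -1 -123 -58 5

[-1, -123, -58, 5]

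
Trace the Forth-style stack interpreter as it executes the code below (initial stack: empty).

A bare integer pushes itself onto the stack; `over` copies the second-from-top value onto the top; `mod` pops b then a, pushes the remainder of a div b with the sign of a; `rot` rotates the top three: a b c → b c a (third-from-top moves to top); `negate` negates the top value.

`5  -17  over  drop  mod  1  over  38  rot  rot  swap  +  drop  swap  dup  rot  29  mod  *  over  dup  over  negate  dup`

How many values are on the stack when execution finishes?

5      → [5]
-17    → [5, -17]
over   → [5, -17, 5]
drop   → [5, -17]
mod    → [5]
1      → [5, 1]
over   → [5, 1, 5]
38     → [5, 1, 5, 38]
rot    → [5, 5, 38, 1]
rot    → [5, 38, 1, 5]
swap   → [5, 38, 5, 1]
+      → [5, 38, 6]
drop   → [5, 38]
swap   → [38, 5]
dup    → [38, 5, 5]
rot    → [5, 5, 38]
29     → [5, 5, 38, 29]
mod    → [5, 5, 9]
*      → [5, 45]
over   → [5, 45, 5]
dup    → [5, 45, 5, 5]
over   → [5, 45, 5, 5, 5]
negate → [5, 45, 5, 5, -5]
dup    → [5, 45, 5, 5, -5, -5]

6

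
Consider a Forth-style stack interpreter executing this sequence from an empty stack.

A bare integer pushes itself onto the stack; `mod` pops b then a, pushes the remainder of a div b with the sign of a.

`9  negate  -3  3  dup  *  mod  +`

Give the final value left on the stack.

9      -> 9
negate -> -9
-3     -> -9 -3
3      -> -9 -3 3
dup    -> -9 -3 3 3
*      -> -9 -3 9
mod    -> -9 -3
+      -> -12

-12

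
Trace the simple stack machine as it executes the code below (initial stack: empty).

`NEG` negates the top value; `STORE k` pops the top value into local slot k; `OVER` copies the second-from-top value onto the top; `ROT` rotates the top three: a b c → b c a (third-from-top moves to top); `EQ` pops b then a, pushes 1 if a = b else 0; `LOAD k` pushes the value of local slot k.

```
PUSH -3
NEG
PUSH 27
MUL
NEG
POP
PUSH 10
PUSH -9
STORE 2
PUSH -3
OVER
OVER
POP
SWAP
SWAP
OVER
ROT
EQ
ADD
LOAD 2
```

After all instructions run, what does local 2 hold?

-9

PUSH -3 -> [-3]
NEG     -> [3]
PUSH 27 -> [3, 27]
MUL     -> [81]
NEG     -> [-81]
POP     -> []
PUSH 10 -> [10]
PUSH -9 -> [10, -9]
STORE 2 -> [10]
PUSH -3 -> [10, -3]
OVER    -> [10, -3, 10]
OVER    -> [10, -3, 10, -3]
POP     -> [10, -3, 10]
SWAP    -> [10, 10, -3]
SWAP    -> [10, -3, 10]
OVER    -> [10, -3, 10, -3]
ROT     -> [10, 10, -3, -3]
EQ      -> [10, 10, 1]
ADD     -> [10, 11]
LOAD 2  -> [10, 11, -9]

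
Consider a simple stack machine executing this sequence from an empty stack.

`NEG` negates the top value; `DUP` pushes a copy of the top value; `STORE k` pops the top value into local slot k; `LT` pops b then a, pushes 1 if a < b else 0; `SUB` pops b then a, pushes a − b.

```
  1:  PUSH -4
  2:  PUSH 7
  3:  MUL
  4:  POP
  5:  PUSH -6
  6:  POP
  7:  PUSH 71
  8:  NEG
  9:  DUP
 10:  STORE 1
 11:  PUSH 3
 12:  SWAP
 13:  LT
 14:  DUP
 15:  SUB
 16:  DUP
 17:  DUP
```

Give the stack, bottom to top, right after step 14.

[0, 0]

PUSH -4 -> [-4]
PUSH 7  -> [-4, 7]
MUL     -> [-28]
POP     -> []
PUSH -6 -> [-6]
POP     -> []
PUSH 71 -> [71]
NEG     -> [-71]
DUP     -> [-71, -71]
STORE 1 -> [-71]
PUSH 3  -> [-71, 3]
SWAP    -> [3, -71]
LT      -> [0]
DUP     -> [0, 0]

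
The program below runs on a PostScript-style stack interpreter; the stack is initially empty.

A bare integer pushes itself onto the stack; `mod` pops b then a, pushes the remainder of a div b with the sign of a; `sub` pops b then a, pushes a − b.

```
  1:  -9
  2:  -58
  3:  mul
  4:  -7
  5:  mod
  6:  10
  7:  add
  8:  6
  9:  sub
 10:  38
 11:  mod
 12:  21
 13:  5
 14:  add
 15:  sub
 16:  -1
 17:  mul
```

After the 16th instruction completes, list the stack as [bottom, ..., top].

-9  → -9
-58 → -9 -58
mul → 522
-7  → 522 -7
mod → 4
10  → 4 10
add → 14
6   → 14 6
sub → 8
38  → 8 38
mod → 8
21  → 8 21
5   → 8 21 5
add → 8 26
sub → -18
-1  → -18 -1

[-18, -1]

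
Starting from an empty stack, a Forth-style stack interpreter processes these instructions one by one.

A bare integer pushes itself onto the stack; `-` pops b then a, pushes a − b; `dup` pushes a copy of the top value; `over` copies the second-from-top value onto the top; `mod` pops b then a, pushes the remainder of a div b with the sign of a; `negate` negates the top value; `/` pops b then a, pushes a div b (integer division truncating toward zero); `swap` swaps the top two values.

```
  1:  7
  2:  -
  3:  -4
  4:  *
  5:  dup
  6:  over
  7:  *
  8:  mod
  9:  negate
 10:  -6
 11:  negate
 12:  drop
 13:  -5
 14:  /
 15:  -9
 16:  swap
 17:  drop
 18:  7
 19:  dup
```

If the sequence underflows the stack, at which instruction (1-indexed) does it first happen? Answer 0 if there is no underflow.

7  [7]
-  — needs 2 operands, stack has 1 → underflow

2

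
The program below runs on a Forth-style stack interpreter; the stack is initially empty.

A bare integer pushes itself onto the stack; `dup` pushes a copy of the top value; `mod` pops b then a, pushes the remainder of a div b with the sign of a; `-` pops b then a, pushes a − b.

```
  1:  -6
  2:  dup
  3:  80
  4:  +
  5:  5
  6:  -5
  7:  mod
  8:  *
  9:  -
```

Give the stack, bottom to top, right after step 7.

-6   [-6]
dup  [-6, -6]
80   [-6, -6, 80]
+    [-6, 74]
5    [-6, 74, 5]
-5   [-6, 74, 5, -5]
mod  [-6, 74, 0]

[-6, 74, 0]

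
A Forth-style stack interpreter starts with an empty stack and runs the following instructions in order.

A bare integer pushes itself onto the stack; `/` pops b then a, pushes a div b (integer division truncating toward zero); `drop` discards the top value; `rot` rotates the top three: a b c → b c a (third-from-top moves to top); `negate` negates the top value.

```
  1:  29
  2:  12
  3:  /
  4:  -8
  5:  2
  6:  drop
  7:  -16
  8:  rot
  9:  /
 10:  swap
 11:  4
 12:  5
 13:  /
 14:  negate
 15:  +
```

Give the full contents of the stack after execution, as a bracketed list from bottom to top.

[-8, -8]

29     -> [29]
12     -> [29, 12]
/      -> [2]
-8     -> [2, -8]
2      -> [2, -8, 2]
drop   -> [2, -8]
-16    -> [2, -8, -16]
rot    -> [-8, -16, 2]
/      -> [-8, -8]
swap   -> [-8, -8]
4      -> [-8, -8, 4]
5      -> [-8, -8, 4, 5]
/      -> [-8, -8, 0]
negate -> [-8, -8, 0]
+      -> [-8, -8]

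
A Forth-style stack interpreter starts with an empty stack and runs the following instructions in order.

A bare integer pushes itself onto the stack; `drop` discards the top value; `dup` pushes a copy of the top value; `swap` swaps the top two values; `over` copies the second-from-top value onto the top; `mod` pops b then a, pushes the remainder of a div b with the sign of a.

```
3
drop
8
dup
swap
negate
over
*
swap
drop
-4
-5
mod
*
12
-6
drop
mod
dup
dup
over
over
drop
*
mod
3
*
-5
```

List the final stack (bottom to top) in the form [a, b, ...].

3       [3]
drop    []
8       [8]
dup     [8, 8]
swap    [8, 8]
negate  [8, -8]
over    [8, -8, 8]
*       [8, -64]
swap    [-64, 8]
drop    [-64]
-4      [-64, -4]
-5      [-64, -4, -5]
mod     [-64, -4]
*       [256]
12      [256, 12]
-6      [256, 12, -6]
drop    [256, 12]
mod     [4]
dup     [4, 4]
dup     [4, 4, 4]
over    [4, 4, 4, 4]
over    [4, 4, 4, 4, 4]
drop    [4, 4, 4, 4]
*       [4, 4, 16]
mod     [4, 4]
3       [4, 4, 3]
*       [4, 12]
-5      [4, 12, -5]

[4, 12, -5]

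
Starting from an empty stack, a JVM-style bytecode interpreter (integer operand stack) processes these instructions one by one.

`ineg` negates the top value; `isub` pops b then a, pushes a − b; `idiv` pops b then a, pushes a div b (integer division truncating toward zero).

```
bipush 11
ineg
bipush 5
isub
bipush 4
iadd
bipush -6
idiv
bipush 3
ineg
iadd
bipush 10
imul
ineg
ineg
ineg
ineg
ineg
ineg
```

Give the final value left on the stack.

bipush 11 -> [11]
ineg      -> [-11]
bipush 5  -> [-11, 5]
isub      -> [-16]
bipush 4  -> [-16, 4]
iadd      -> [-12]
bipush -6 -> [-12, -6]
idiv      -> [2]
bipush 3  -> [2, 3]
ineg      -> [2, -3]
iadd      -> [-1]
bipush 10 -> [-1, 10]
imul      -> [-10]
ineg      -> [10]
ineg      -> [-10]
ineg      -> [10]
ineg      -> [-10]
ineg      -> [10]
ineg      -> [-10]

-10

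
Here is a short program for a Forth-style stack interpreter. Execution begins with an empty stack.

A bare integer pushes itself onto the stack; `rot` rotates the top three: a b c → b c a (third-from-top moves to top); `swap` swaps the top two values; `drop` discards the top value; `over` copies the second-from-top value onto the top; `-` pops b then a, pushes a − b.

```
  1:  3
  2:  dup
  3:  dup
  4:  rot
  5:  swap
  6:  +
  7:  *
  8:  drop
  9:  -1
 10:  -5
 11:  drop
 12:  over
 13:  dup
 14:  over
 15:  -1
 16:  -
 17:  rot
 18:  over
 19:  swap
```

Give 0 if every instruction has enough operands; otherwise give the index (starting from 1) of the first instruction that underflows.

12

3    → 3
dup  → 3 3
dup  → 3 3 3
rot  → 3 3 3
swap → 3 3 3
+    → 3 6
*    → 18
drop → (empty)
-1   → -1
-5   → -1 -5
drop → -1
over  — needs 2 operands, stack has 1 → underflow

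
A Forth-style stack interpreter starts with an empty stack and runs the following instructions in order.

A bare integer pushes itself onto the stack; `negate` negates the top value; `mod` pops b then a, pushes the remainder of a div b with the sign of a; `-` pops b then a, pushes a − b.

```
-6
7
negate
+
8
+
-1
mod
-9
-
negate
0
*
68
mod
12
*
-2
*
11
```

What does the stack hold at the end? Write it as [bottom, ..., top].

[0, 11]

-6     → -6
7      → -6 7
negate → -6 -7
+      → -13
8      → -13 8
+      → -5
-1     → -5 -1
mod    → 0
-9     → 0 -9
-      → 9
negate → -9
0      → -9 0
*      → 0
68     → 0 68
mod    → 0
12     → 0 12
*      → 0
-2     → 0 -2
*      → 0
11     → 0 11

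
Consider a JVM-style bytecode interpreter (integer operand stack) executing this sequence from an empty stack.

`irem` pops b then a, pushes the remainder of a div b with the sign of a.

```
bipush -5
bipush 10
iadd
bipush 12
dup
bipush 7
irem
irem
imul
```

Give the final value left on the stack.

bipush -5 → [-5]
bipush 10 → [-5, 10]
iadd      → [5]
bipush 12 → [5, 12]
dup       → [5, 12, 12]
bipush 7  → [5, 12, 12, 7]
irem      → [5, 12, 5]
irem      → [5, 2]
imul      → [10]

10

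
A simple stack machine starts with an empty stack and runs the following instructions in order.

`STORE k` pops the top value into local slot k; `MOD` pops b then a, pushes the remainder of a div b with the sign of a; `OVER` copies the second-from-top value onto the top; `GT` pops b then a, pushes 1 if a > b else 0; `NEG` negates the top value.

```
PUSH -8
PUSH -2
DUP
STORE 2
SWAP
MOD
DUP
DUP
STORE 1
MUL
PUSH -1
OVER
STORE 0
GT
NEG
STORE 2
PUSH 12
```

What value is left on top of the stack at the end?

PUSH -8 : [-8]
PUSH -2 : [-8, -2]
DUP     : [-8, -2, -2]
STORE 2 : [-8, -2]
SWAP    : [-2, -8]
MOD     : [-2]
DUP     : [-2, -2]
DUP     : [-2, -2, -2]
STORE 1 : [-2, -2]
MUL     : [4]
PUSH -1 : [4, -1]
OVER    : [4, -1, 4]
STORE 0 : [4, -1]
GT      : [1]
NEG     : [-1]
STORE 2 : []
PUSH 12 : [12]

12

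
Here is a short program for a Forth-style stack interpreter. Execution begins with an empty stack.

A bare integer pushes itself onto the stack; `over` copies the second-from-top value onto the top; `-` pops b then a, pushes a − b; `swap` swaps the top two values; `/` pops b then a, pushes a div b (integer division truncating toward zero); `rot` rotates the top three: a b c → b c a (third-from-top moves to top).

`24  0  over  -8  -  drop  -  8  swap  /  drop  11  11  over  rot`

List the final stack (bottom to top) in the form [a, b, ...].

[11, 11, 11]

24   : [24]
0    : [24, 0]
over : [24, 0, 24]
-8   : [24, 0, 24, -8]
-    : [24, 0, 32]
drop : [24, 0]
-    : [24]
8    : [24, 8]
swap : [8, 24]
/    : [0]
drop : []
11   : [11]
11   : [11, 11]
over : [11, 11, 11]
rot  : [11, 11, 11]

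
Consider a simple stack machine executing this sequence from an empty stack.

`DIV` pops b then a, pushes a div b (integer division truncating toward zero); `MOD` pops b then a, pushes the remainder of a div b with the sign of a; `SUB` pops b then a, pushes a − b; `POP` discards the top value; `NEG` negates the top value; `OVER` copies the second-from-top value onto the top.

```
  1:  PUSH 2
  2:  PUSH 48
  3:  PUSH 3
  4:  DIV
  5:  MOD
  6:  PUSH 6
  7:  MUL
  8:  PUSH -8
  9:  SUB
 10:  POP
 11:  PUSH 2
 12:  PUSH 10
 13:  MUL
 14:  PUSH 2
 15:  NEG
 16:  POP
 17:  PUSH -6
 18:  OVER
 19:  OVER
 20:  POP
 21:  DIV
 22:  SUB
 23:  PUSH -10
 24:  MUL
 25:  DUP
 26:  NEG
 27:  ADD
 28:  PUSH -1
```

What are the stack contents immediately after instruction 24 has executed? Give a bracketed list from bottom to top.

PUSH 2   → [2]
PUSH 48  → [2, 48]
PUSH 3   → [2, 48, 3]
DIV      → [2, 16]
MOD      → [2]
PUSH 6   → [2, 6]
MUL      → [12]
PUSH -8  → [12, -8]
SUB      → [20]
POP      → []
PUSH 2   → [2]
PUSH 10  → [2, 10]
MUL      → [20]
PUSH 2   → [20, 2]
NEG      → [20, -2]
POP      → [20]
PUSH -6  → [20, -6]
OVER     → [20, -6, 20]
OVER     → [20, -6, 20, -6]
POP      → [20, -6, 20]
DIV      → [20, 0]
SUB      → [20]
PUSH -10 → [20, -10]
MUL      → [-200]

[-200]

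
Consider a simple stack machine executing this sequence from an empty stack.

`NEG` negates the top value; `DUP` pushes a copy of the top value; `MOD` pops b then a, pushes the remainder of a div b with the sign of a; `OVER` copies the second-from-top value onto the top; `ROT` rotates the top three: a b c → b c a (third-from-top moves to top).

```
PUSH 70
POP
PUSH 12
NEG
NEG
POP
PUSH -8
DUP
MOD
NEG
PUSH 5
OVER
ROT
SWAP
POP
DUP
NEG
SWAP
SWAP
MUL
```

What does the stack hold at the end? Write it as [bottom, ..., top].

PUSH 70 : 70
POP     : (empty)
PUSH 12 : 12
NEG     : -12
NEG     : 12
POP     : (empty)
PUSH -8 : -8
DUP     : -8 -8
MOD     : 0
NEG     : 0
PUSH 5  : 0 5
OVER    : 0 5 0
ROT     : 5 0 0
SWAP    : 5 0 0
POP     : 5 0
DUP     : 5 0 0
NEG     : 5 0 0
SWAP    : 5 0 0
SWAP    : 5 0 0
MUL     : 5 0

[5, 0]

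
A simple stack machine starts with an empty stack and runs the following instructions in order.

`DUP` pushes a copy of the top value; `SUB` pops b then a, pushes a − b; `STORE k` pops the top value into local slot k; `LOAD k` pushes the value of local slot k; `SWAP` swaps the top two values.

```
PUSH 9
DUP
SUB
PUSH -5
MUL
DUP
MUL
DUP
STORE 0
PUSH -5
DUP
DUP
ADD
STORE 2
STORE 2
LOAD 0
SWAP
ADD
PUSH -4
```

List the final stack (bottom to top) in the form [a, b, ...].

PUSH 9  -> [9]
DUP     -> [9, 9]
SUB     -> [0]
PUSH -5 -> [0, -5]
MUL     -> [0]
DUP     -> [0, 0]
MUL     -> [0]
DUP     -> [0, 0]
STORE 0 -> [0]
PUSH -5 -> [0, -5]
DUP     -> [0, -5, -5]
DUP     -> [0, -5, -5, -5]
ADD     -> [0, -5, -10]
STORE 2 -> [0, -5]
STORE 2 -> [0]
LOAD 0  -> [0, 0]
SWAP    -> [0, 0]
ADD     -> [0]
PUSH -4 -> [0, -4]

[0, -4]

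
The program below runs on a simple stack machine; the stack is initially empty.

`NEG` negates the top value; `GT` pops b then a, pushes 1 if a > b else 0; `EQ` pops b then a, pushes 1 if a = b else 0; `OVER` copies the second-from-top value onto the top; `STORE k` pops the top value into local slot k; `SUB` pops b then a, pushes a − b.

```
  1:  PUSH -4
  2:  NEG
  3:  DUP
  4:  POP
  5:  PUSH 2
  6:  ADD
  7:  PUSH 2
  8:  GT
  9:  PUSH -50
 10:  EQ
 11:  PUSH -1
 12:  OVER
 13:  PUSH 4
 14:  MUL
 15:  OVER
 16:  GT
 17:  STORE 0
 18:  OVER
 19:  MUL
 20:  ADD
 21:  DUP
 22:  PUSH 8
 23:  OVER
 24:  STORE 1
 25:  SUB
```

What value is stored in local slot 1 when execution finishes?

0

PUSH -4  → -4
NEG      → 4
DUP      → 4 4
POP      → 4
PUSH 2   → 4 2
ADD      → 6
PUSH 2   → 6 2
GT       → 1
PUSH -50 → 1 -50
EQ       → 0
PUSH -1  → 0 -1
OVER     → 0 -1 0
PUSH 4   → 0 -1 0 4
MUL      → 0 -1 0
OVER     → 0 -1 0 -1
GT       → 0 -1 1
STORE 0  → 0 -1
OVER     → 0 -1 0
MUL      → 0 0
ADD      → 0
DUP      → 0 0
PUSH 8   → 0 0 8
OVER     → 0 0 8 0
STORE 1  → 0 0 8
SUB      → 0 -8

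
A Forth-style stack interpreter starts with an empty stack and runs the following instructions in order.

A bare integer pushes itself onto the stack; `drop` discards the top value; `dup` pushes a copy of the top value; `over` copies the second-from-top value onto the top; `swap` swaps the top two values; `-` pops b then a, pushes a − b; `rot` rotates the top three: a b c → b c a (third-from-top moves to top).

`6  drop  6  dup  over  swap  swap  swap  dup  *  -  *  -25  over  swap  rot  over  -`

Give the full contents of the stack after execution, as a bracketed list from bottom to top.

6    → 6
drop → (empty)
6    → 6
dup  → 6 6
over → 6 6 6
swap → 6 6 6
swap → 6 6 6
swap → 6 6 6
dup  → 6 6 6 6
*    → 6 6 36
-    → 6 -30
*    → -180
-25  → -180 -25
over → -180 -25 -180
swap → -180 -180 -25
rot  → -180 -25 -180
over → -180 -25 -180 -25
-    → -180 -25 -155

[-180, -25, -155]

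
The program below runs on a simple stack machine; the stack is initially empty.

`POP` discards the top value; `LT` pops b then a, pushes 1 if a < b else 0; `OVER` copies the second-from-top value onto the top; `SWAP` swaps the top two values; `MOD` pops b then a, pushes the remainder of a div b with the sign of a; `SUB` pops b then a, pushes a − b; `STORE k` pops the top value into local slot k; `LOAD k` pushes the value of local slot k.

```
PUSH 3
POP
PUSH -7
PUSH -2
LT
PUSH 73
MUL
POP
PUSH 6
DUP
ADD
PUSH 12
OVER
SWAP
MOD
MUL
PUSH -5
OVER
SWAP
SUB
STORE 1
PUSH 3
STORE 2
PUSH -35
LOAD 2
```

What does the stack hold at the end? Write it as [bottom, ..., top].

[0, -35, 3]

PUSH 3   : 3
POP      : (empty)
PUSH -7  : -7
PUSH -2  : -7 -2
LT       : 1
PUSH 73  : 1 73
MUL      : 73
POP      : (empty)
PUSH 6   : 6
DUP      : 6 6
ADD      : 12
PUSH 12  : 12 12
OVER     : 12 12 12
SWAP     : 12 12 12
MOD      : 12 0
MUL      : 0
PUSH -5  : 0 -5
OVER     : 0 -5 0
SWAP     : 0 0 -5
SUB      : 0 5
STORE 1  : 0
PUSH 3   : 0 3
STORE 2  : 0
PUSH -35 : 0 -35
LOAD 2   : 0 -35 3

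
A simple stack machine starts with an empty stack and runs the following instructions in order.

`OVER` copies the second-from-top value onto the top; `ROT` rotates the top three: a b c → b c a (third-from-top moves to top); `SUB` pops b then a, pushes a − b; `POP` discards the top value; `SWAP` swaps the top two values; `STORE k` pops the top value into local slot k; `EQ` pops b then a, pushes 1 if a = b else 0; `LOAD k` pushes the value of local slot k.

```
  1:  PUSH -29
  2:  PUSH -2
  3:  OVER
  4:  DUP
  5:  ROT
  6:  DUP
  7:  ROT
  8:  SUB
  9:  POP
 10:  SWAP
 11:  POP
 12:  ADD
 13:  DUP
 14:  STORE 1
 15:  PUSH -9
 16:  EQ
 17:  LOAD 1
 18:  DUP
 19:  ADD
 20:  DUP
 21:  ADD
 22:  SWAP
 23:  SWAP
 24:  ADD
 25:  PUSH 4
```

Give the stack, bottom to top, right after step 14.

[-31]

PUSH -29 -> -29
PUSH -2  -> -29 -2
OVER     -> -29 -2 -29
DUP      -> -29 -2 -29 -29
ROT      -> -29 -29 -29 -2
DUP      -> -29 -29 -29 -2 -2
ROT      -> -29 -29 -2 -2 -29
SUB      -> -29 -29 -2 27
POP      -> -29 -29 -2
SWAP     -> -29 -2 -29
POP      -> -29 -2
ADD      -> -31
DUP      -> -31 -31
STORE 1  -> -31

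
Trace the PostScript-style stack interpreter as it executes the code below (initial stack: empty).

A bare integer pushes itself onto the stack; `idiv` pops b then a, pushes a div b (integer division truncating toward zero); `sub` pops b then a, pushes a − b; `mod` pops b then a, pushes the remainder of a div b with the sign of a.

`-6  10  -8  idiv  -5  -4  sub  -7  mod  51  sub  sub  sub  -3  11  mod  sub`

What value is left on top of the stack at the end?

-6   -> -6
10   -> -6 10
-8   -> -6 10 -8
idiv -> -6 -1
-5   -> -6 -1 -5
-4   -> -6 -1 -5 -4
sub  -> -6 -1 -1
-7   -> -6 -1 -1 -7
mod  -> -6 -1 -1
51   -> -6 -1 -1 51
sub  -> -6 -1 -52
sub  -> -6 51
sub  -> -57
-3   -> -57 -3
11   -> -57 -3 11
mod  -> -57 -3
sub  -> -54

-54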